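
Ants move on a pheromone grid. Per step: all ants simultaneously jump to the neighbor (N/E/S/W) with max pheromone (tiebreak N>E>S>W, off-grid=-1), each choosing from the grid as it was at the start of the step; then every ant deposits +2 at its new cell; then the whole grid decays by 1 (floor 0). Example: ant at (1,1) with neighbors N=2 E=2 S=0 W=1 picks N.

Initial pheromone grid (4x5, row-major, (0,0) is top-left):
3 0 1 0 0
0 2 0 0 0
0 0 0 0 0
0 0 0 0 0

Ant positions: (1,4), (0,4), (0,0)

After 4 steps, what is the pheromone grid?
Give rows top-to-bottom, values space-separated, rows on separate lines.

After step 1: ants at (0,4),(1,4),(0,1)
  2 1 0 0 1
  0 1 0 0 1
  0 0 0 0 0
  0 0 0 0 0
After step 2: ants at (1,4),(0,4),(0,0)
  3 0 0 0 2
  0 0 0 0 2
  0 0 0 0 0
  0 0 0 0 0
After step 3: ants at (0,4),(1,4),(0,1)
  2 1 0 0 3
  0 0 0 0 3
  0 0 0 0 0
  0 0 0 0 0
After step 4: ants at (1,4),(0,4),(0,0)
  3 0 0 0 4
  0 0 0 0 4
  0 0 0 0 0
  0 0 0 0 0

3 0 0 0 4
0 0 0 0 4
0 0 0 0 0
0 0 0 0 0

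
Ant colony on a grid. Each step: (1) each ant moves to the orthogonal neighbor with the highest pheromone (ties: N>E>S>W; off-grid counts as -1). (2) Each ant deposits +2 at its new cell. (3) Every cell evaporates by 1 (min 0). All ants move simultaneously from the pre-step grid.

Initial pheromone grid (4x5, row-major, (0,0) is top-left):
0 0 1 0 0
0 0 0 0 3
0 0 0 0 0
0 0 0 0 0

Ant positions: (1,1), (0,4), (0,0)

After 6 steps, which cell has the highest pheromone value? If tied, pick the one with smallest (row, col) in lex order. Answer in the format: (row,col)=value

Answer: (0,2)=7

Derivation:
Step 1: ant0:(1,1)->N->(0,1) | ant1:(0,4)->S->(1,4) | ant2:(0,0)->E->(0,1)
  grid max=4 at (1,4)
Step 2: ant0:(0,1)->E->(0,2) | ant1:(1,4)->N->(0,4) | ant2:(0,1)->E->(0,2)
  grid max=3 at (0,2)
Step 3: ant0:(0,2)->W->(0,1) | ant1:(0,4)->S->(1,4) | ant2:(0,2)->W->(0,1)
  grid max=5 at (0,1)
Step 4: ant0:(0,1)->E->(0,2) | ant1:(1,4)->N->(0,4) | ant2:(0,1)->E->(0,2)
  grid max=5 at (0,2)
Step 5: ant0:(0,2)->W->(0,1) | ant1:(0,4)->S->(1,4) | ant2:(0,2)->W->(0,1)
  grid max=7 at (0,1)
Step 6: ant0:(0,1)->E->(0,2) | ant1:(1,4)->N->(0,4) | ant2:(0,1)->E->(0,2)
  grid max=7 at (0,2)
Final grid:
  0 6 7 0 1
  0 0 0 0 3
  0 0 0 0 0
  0 0 0 0 0
Max pheromone 7 at (0,2)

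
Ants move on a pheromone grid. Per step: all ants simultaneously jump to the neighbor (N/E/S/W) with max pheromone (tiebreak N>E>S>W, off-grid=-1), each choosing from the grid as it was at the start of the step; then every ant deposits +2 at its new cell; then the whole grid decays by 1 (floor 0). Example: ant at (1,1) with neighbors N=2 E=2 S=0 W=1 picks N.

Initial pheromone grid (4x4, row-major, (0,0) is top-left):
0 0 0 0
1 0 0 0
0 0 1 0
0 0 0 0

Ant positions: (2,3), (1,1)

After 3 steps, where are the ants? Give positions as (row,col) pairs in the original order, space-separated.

Step 1: ant0:(2,3)->W->(2,2) | ant1:(1,1)->W->(1,0)
  grid max=2 at (1,0)
Step 2: ant0:(2,2)->N->(1,2) | ant1:(1,0)->N->(0,0)
  grid max=1 at (0,0)
Step 3: ant0:(1,2)->S->(2,2) | ant1:(0,0)->S->(1,0)
  grid max=2 at (1,0)

(2,2) (1,0)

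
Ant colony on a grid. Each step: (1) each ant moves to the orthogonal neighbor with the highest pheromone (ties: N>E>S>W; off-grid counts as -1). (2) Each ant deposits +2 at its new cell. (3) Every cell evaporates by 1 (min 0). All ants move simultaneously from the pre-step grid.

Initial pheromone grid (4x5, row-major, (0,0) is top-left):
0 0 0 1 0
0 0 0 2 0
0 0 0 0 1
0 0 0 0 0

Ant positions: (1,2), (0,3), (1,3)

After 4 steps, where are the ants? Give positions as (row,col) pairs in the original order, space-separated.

Step 1: ant0:(1,2)->E->(1,3) | ant1:(0,3)->S->(1,3) | ant2:(1,3)->N->(0,3)
  grid max=5 at (1,3)
Step 2: ant0:(1,3)->N->(0,3) | ant1:(1,3)->N->(0,3) | ant2:(0,3)->S->(1,3)
  grid max=6 at (1,3)
Step 3: ant0:(0,3)->S->(1,3) | ant1:(0,3)->S->(1,3) | ant2:(1,3)->N->(0,3)
  grid max=9 at (1,3)
Step 4: ant0:(1,3)->N->(0,3) | ant1:(1,3)->N->(0,3) | ant2:(0,3)->S->(1,3)
  grid max=10 at (1,3)

(0,3) (0,3) (1,3)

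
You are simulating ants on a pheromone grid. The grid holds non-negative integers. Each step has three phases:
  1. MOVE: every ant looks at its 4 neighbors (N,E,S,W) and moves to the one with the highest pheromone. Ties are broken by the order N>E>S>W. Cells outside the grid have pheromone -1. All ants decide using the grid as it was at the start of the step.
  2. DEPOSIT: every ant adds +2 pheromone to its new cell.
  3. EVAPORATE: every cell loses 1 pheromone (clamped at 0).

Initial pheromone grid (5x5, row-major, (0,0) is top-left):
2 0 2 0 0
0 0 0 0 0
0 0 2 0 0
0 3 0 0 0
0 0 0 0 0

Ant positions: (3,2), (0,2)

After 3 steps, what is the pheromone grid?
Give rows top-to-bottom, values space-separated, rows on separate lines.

After step 1: ants at (3,1),(0,3)
  1 0 1 1 0
  0 0 0 0 0
  0 0 1 0 0
  0 4 0 0 0
  0 0 0 0 0
After step 2: ants at (2,1),(0,2)
  0 0 2 0 0
  0 0 0 0 0
  0 1 0 0 0
  0 3 0 0 0
  0 0 0 0 0
After step 3: ants at (3,1),(0,3)
  0 0 1 1 0
  0 0 0 0 0
  0 0 0 0 0
  0 4 0 0 0
  0 0 0 0 0

0 0 1 1 0
0 0 0 0 0
0 0 0 0 0
0 4 0 0 0
0 0 0 0 0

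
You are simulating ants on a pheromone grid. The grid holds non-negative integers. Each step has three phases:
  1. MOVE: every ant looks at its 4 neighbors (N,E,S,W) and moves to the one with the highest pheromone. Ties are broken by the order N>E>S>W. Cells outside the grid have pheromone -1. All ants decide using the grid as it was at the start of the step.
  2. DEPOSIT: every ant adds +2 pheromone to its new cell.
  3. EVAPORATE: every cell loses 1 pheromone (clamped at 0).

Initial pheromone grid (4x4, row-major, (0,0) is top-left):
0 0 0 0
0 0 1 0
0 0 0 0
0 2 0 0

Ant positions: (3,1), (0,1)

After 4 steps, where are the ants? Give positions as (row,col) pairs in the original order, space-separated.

Step 1: ant0:(3,1)->N->(2,1) | ant1:(0,1)->E->(0,2)
  grid max=1 at (0,2)
Step 2: ant0:(2,1)->S->(3,1) | ant1:(0,2)->E->(0,3)
  grid max=2 at (3,1)
Step 3: ant0:(3,1)->N->(2,1) | ant1:(0,3)->S->(1,3)
  grid max=1 at (1,3)
Step 4: ant0:(2,1)->S->(3,1) | ant1:(1,3)->N->(0,3)
  grid max=2 at (3,1)

(3,1) (0,3)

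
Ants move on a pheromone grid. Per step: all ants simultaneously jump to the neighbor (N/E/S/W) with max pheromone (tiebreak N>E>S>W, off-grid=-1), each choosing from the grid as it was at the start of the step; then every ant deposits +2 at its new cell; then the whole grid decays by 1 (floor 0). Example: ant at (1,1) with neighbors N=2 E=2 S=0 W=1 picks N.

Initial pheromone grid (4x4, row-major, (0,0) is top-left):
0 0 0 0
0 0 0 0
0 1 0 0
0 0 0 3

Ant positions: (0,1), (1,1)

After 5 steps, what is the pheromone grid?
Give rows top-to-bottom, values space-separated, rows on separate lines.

After step 1: ants at (0,2),(2,1)
  0 0 1 0
  0 0 0 0
  0 2 0 0
  0 0 0 2
After step 2: ants at (0,3),(1,1)
  0 0 0 1
  0 1 0 0
  0 1 0 0
  0 0 0 1
After step 3: ants at (1,3),(2,1)
  0 0 0 0
  0 0 0 1
  0 2 0 0
  0 0 0 0
After step 4: ants at (0,3),(1,1)
  0 0 0 1
  0 1 0 0
  0 1 0 0
  0 0 0 0
After step 5: ants at (1,3),(2,1)
  0 0 0 0
  0 0 0 1
  0 2 0 0
  0 0 0 0

0 0 0 0
0 0 0 1
0 2 0 0
0 0 0 0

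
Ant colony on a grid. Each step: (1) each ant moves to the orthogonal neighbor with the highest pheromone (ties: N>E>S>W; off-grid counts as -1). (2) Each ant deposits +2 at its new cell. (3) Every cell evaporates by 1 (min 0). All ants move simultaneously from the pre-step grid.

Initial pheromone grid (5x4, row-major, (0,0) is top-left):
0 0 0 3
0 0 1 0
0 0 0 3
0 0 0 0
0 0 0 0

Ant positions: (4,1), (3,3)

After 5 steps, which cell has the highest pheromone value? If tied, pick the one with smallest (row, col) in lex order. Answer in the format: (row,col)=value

Step 1: ant0:(4,1)->N->(3,1) | ant1:(3,3)->N->(2,3)
  grid max=4 at (2,3)
Step 2: ant0:(3,1)->N->(2,1) | ant1:(2,3)->N->(1,3)
  grid max=3 at (2,3)
Step 3: ant0:(2,1)->N->(1,1) | ant1:(1,3)->S->(2,3)
  grid max=4 at (2,3)
Step 4: ant0:(1,1)->N->(0,1) | ant1:(2,3)->N->(1,3)
  grid max=3 at (2,3)
Step 5: ant0:(0,1)->E->(0,2) | ant1:(1,3)->S->(2,3)
  grid max=4 at (2,3)
Final grid:
  0 0 1 0
  0 0 0 0
  0 0 0 4
  0 0 0 0
  0 0 0 0
Max pheromone 4 at (2,3)

Answer: (2,3)=4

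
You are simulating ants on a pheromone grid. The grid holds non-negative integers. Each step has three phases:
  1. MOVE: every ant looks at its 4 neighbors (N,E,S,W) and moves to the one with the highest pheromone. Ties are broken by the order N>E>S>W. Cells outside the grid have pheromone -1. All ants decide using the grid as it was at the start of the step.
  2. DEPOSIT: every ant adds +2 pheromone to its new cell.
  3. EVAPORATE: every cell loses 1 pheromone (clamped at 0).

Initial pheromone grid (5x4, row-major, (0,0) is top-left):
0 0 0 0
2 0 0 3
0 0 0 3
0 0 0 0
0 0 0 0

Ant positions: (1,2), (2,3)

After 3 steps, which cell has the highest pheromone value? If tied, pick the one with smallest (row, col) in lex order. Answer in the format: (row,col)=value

Step 1: ant0:(1,2)->E->(1,3) | ant1:(2,3)->N->(1,3)
  grid max=6 at (1,3)
Step 2: ant0:(1,3)->S->(2,3) | ant1:(1,3)->S->(2,3)
  grid max=5 at (1,3)
Step 3: ant0:(2,3)->N->(1,3) | ant1:(2,3)->N->(1,3)
  grid max=8 at (1,3)
Final grid:
  0 0 0 0
  0 0 0 8
  0 0 0 4
  0 0 0 0
  0 0 0 0
Max pheromone 8 at (1,3)

Answer: (1,3)=8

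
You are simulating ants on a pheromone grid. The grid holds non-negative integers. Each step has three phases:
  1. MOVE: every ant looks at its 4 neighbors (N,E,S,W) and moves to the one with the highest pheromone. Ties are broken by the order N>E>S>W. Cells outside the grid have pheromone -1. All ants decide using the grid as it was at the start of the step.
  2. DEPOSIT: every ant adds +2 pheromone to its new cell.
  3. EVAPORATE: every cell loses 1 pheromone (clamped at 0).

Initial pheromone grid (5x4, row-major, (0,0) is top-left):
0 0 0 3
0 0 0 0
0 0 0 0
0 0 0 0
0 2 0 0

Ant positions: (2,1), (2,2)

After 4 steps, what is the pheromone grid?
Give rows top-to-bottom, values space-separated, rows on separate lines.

After step 1: ants at (1,1),(1,2)
  0 0 0 2
  0 1 1 0
  0 0 0 0
  0 0 0 0
  0 1 0 0
After step 2: ants at (1,2),(1,1)
  0 0 0 1
  0 2 2 0
  0 0 0 0
  0 0 0 0
  0 0 0 0
After step 3: ants at (1,1),(1,2)
  0 0 0 0
  0 3 3 0
  0 0 0 0
  0 0 0 0
  0 0 0 0
After step 4: ants at (1,2),(1,1)
  0 0 0 0
  0 4 4 0
  0 0 0 0
  0 0 0 0
  0 0 0 0

0 0 0 0
0 4 4 0
0 0 0 0
0 0 0 0
0 0 0 0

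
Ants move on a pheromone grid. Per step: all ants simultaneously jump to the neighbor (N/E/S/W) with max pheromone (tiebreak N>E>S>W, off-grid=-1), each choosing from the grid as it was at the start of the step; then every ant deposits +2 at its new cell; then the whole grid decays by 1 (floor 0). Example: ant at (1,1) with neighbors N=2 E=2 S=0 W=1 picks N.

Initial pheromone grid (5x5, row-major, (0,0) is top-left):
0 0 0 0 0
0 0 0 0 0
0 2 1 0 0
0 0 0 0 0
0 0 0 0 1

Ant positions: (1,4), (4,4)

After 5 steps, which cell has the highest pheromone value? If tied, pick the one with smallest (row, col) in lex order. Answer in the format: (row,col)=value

Answer: (1,4)=4

Derivation:
Step 1: ant0:(1,4)->N->(0,4) | ant1:(4,4)->N->(3,4)
  grid max=1 at (0,4)
Step 2: ant0:(0,4)->S->(1,4) | ant1:(3,4)->N->(2,4)
  grid max=1 at (1,4)
Step 3: ant0:(1,4)->S->(2,4) | ant1:(2,4)->N->(1,4)
  grid max=2 at (1,4)
Step 4: ant0:(2,4)->N->(1,4) | ant1:(1,4)->S->(2,4)
  grid max=3 at (1,4)
Step 5: ant0:(1,4)->S->(2,4) | ant1:(2,4)->N->(1,4)
  grid max=4 at (1,4)
Final grid:
  0 0 0 0 0
  0 0 0 0 4
  0 0 0 0 4
  0 0 0 0 0
  0 0 0 0 0
Max pheromone 4 at (1,4)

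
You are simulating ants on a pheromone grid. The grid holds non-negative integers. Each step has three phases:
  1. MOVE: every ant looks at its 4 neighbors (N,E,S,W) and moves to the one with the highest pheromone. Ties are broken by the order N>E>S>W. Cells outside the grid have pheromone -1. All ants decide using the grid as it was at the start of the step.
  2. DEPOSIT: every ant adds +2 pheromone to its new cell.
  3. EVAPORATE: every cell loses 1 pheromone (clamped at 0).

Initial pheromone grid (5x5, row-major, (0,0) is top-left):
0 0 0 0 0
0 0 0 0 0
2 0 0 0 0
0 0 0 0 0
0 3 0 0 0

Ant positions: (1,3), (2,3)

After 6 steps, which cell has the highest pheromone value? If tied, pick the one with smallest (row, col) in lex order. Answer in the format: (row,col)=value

Answer: (0,3)=6

Derivation:
Step 1: ant0:(1,3)->N->(0,3) | ant1:(2,3)->N->(1,3)
  grid max=2 at (4,1)
Step 2: ant0:(0,3)->S->(1,3) | ant1:(1,3)->N->(0,3)
  grid max=2 at (0,3)
Step 3: ant0:(1,3)->N->(0,3) | ant1:(0,3)->S->(1,3)
  grid max=3 at (0,3)
Step 4: ant0:(0,3)->S->(1,3) | ant1:(1,3)->N->(0,3)
  grid max=4 at (0,3)
Step 5: ant0:(1,3)->N->(0,3) | ant1:(0,3)->S->(1,3)
  grid max=5 at (0,3)
Step 6: ant0:(0,3)->S->(1,3) | ant1:(1,3)->N->(0,3)
  grid max=6 at (0,3)
Final grid:
  0 0 0 6 0
  0 0 0 6 0
  0 0 0 0 0
  0 0 0 0 0
  0 0 0 0 0
Max pheromone 6 at (0,3)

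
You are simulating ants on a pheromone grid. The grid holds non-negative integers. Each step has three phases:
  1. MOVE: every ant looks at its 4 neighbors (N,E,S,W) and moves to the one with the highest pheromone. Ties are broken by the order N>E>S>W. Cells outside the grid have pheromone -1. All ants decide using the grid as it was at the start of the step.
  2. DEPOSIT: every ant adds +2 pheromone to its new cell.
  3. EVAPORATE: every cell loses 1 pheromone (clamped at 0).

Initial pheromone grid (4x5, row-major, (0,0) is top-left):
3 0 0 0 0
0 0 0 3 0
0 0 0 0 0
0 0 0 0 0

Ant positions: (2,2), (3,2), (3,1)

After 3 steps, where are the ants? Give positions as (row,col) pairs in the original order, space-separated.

Step 1: ant0:(2,2)->N->(1,2) | ant1:(3,2)->N->(2,2) | ant2:(3,1)->N->(2,1)
  grid max=2 at (0,0)
Step 2: ant0:(1,2)->E->(1,3) | ant1:(2,2)->N->(1,2) | ant2:(2,1)->E->(2,2)
  grid max=3 at (1,3)
Step 3: ant0:(1,3)->W->(1,2) | ant1:(1,2)->E->(1,3) | ant2:(2,2)->N->(1,2)
  grid max=5 at (1,2)

(1,2) (1,3) (1,2)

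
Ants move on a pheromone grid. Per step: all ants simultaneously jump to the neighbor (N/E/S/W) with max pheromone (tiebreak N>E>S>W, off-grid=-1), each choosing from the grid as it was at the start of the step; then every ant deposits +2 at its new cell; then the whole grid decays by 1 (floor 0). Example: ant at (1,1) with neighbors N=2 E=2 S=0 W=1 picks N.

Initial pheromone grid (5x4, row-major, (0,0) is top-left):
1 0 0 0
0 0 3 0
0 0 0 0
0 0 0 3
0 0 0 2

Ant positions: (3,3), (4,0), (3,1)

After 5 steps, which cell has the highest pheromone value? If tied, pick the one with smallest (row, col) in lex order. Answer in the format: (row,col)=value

Answer: (4,3)=3

Derivation:
Step 1: ant0:(3,3)->S->(4,3) | ant1:(4,0)->N->(3,0) | ant2:(3,1)->N->(2,1)
  grid max=3 at (4,3)
Step 2: ant0:(4,3)->N->(3,3) | ant1:(3,0)->N->(2,0) | ant2:(2,1)->N->(1,1)
  grid max=3 at (3,3)
Step 3: ant0:(3,3)->S->(4,3) | ant1:(2,0)->N->(1,0) | ant2:(1,1)->E->(1,2)
  grid max=3 at (4,3)
Step 4: ant0:(4,3)->N->(3,3) | ant1:(1,0)->N->(0,0) | ant2:(1,2)->N->(0,2)
  grid max=3 at (3,3)
Step 5: ant0:(3,3)->S->(4,3) | ant1:(0,0)->E->(0,1) | ant2:(0,2)->S->(1,2)
  grid max=3 at (4,3)
Final grid:
  0 1 0 0
  0 0 2 0
  0 0 0 0
  0 0 0 2
  0 0 0 3
Max pheromone 3 at (4,3)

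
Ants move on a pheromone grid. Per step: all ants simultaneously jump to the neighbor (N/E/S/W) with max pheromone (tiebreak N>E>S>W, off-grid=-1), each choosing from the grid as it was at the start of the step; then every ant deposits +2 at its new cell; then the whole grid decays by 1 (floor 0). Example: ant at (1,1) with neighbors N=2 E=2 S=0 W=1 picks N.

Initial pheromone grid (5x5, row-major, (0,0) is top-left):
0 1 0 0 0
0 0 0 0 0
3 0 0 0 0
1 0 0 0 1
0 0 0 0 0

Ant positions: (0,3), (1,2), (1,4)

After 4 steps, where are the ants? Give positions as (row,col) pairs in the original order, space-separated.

Step 1: ant0:(0,3)->E->(0,4) | ant1:(1,2)->N->(0,2) | ant2:(1,4)->N->(0,4)
  grid max=3 at (0,4)
Step 2: ant0:(0,4)->S->(1,4) | ant1:(0,2)->E->(0,3) | ant2:(0,4)->S->(1,4)
  grid max=3 at (1,4)
Step 3: ant0:(1,4)->N->(0,4) | ant1:(0,3)->E->(0,4) | ant2:(1,4)->N->(0,4)
  grid max=7 at (0,4)
Step 4: ant0:(0,4)->S->(1,4) | ant1:(0,4)->S->(1,4) | ant2:(0,4)->S->(1,4)
  grid max=7 at (1,4)

(1,4) (1,4) (1,4)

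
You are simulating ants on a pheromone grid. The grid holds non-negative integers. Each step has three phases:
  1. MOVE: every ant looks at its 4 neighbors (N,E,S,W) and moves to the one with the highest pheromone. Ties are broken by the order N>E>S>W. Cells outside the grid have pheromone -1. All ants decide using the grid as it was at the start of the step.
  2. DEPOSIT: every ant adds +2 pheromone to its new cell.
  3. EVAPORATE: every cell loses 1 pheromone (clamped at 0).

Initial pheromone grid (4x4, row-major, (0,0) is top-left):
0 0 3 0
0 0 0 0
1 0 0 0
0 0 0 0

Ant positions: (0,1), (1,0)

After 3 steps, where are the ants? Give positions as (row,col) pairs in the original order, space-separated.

Step 1: ant0:(0,1)->E->(0,2) | ant1:(1,0)->S->(2,0)
  grid max=4 at (0,2)
Step 2: ant0:(0,2)->E->(0,3) | ant1:(2,0)->N->(1,0)
  grid max=3 at (0,2)
Step 3: ant0:(0,3)->W->(0,2) | ant1:(1,0)->S->(2,0)
  grid max=4 at (0,2)

(0,2) (2,0)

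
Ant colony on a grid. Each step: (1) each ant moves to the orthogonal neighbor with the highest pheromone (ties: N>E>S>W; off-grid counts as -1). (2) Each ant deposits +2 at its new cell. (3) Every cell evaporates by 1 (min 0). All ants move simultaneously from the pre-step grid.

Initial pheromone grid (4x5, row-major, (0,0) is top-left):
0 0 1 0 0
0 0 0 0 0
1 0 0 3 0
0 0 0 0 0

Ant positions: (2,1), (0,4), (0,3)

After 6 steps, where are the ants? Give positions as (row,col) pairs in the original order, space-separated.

Step 1: ant0:(2,1)->W->(2,0) | ant1:(0,4)->S->(1,4) | ant2:(0,3)->W->(0,2)
  grid max=2 at (0,2)
Step 2: ant0:(2,0)->N->(1,0) | ant1:(1,4)->N->(0,4) | ant2:(0,2)->E->(0,3)
  grid max=1 at (0,2)
Step 3: ant0:(1,0)->S->(2,0) | ant1:(0,4)->W->(0,3) | ant2:(0,3)->E->(0,4)
  grid max=2 at (0,3)
Step 4: ant0:(2,0)->N->(1,0) | ant1:(0,3)->E->(0,4) | ant2:(0,4)->W->(0,3)
  grid max=3 at (0,3)
Step 5: ant0:(1,0)->S->(2,0) | ant1:(0,4)->W->(0,3) | ant2:(0,3)->E->(0,4)
  grid max=4 at (0,3)
Step 6: ant0:(2,0)->N->(1,0) | ant1:(0,3)->E->(0,4) | ant2:(0,4)->W->(0,3)
  grid max=5 at (0,3)

(1,0) (0,4) (0,3)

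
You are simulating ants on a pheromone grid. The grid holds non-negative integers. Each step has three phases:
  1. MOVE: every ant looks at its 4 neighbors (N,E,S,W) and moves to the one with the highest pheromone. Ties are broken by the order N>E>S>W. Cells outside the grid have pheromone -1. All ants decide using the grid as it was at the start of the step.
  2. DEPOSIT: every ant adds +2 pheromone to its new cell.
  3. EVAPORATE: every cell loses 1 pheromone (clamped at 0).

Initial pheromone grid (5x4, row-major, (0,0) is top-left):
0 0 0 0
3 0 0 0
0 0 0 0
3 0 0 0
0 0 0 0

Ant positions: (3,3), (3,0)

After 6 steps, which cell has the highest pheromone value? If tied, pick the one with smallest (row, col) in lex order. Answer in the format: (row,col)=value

Step 1: ant0:(3,3)->N->(2,3) | ant1:(3,0)->N->(2,0)
  grid max=2 at (1,0)
Step 2: ant0:(2,3)->N->(1,3) | ant1:(2,0)->N->(1,0)
  grid max=3 at (1,0)
Step 3: ant0:(1,3)->N->(0,3) | ant1:(1,0)->N->(0,0)
  grid max=2 at (1,0)
Step 4: ant0:(0,3)->S->(1,3) | ant1:(0,0)->S->(1,0)
  grid max=3 at (1,0)
Step 5: ant0:(1,3)->N->(0,3) | ant1:(1,0)->N->(0,0)
  grid max=2 at (1,0)
Step 6: ant0:(0,3)->S->(1,3) | ant1:(0,0)->S->(1,0)
  grid max=3 at (1,0)
Final grid:
  0 0 0 0
  3 0 0 1
  0 0 0 0
  0 0 0 0
  0 0 0 0
Max pheromone 3 at (1,0)

Answer: (1,0)=3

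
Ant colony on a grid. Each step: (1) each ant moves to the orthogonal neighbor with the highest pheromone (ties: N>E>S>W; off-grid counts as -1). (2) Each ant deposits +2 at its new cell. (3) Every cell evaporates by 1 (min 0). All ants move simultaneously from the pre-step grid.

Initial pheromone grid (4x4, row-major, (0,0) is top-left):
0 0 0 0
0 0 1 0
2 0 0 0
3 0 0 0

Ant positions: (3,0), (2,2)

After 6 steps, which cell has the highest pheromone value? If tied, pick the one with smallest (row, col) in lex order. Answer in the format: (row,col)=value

Answer: (3,0)=3

Derivation:
Step 1: ant0:(3,0)->N->(2,0) | ant1:(2,2)->N->(1,2)
  grid max=3 at (2,0)
Step 2: ant0:(2,0)->S->(3,0) | ant1:(1,2)->N->(0,2)
  grid max=3 at (3,0)
Step 3: ant0:(3,0)->N->(2,0) | ant1:(0,2)->S->(1,2)
  grid max=3 at (2,0)
Step 4: ant0:(2,0)->S->(3,0) | ant1:(1,2)->N->(0,2)
  grid max=3 at (3,0)
Step 5: ant0:(3,0)->N->(2,0) | ant1:(0,2)->S->(1,2)
  grid max=3 at (2,0)
Step 6: ant0:(2,0)->S->(3,0) | ant1:(1,2)->N->(0,2)
  grid max=3 at (3,0)
Final grid:
  0 0 1 0
  0 0 1 0
  2 0 0 0
  3 0 0 0
Max pheromone 3 at (3,0)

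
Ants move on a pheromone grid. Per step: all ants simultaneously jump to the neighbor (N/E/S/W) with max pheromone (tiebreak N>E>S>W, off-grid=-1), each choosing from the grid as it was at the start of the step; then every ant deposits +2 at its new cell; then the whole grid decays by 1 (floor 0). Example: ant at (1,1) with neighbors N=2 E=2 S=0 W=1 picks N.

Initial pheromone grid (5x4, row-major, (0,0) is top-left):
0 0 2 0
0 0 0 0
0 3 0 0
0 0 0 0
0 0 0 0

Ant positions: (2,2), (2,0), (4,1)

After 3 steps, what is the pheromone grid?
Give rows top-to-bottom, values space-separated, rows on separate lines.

After step 1: ants at (2,1),(2,1),(3,1)
  0 0 1 0
  0 0 0 0
  0 6 0 0
  0 1 0 0
  0 0 0 0
After step 2: ants at (3,1),(3,1),(2,1)
  0 0 0 0
  0 0 0 0
  0 7 0 0
  0 4 0 0
  0 0 0 0
After step 3: ants at (2,1),(2,1),(3,1)
  0 0 0 0
  0 0 0 0
  0 10 0 0
  0 5 0 0
  0 0 0 0

0 0 0 0
0 0 0 0
0 10 0 0
0 5 0 0
0 0 0 0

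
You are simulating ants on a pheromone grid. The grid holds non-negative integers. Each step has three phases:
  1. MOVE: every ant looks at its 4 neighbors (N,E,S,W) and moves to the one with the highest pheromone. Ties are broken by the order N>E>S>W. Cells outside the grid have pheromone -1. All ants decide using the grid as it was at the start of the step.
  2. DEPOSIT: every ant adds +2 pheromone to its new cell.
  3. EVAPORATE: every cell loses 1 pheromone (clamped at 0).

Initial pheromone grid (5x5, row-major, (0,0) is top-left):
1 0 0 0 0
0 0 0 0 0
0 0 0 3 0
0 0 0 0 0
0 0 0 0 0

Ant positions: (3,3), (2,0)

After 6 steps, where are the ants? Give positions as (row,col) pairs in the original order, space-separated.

Step 1: ant0:(3,3)->N->(2,3) | ant1:(2,0)->N->(1,0)
  grid max=4 at (2,3)
Step 2: ant0:(2,3)->N->(1,3) | ant1:(1,0)->N->(0,0)
  grid max=3 at (2,3)
Step 3: ant0:(1,3)->S->(2,3) | ant1:(0,0)->E->(0,1)
  grid max=4 at (2,3)
Step 4: ant0:(2,3)->N->(1,3) | ant1:(0,1)->E->(0,2)
  grid max=3 at (2,3)
Step 5: ant0:(1,3)->S->(2,3) | ant1:(0,2)->E->(0,3)
  grid max=4 at (2,3)
Step 6: ant0:(2,3)->N->(1,3) | ant1:(0,3)->E->(0,4)
  grid max=3 at (2,3)

(1,3) (0,4)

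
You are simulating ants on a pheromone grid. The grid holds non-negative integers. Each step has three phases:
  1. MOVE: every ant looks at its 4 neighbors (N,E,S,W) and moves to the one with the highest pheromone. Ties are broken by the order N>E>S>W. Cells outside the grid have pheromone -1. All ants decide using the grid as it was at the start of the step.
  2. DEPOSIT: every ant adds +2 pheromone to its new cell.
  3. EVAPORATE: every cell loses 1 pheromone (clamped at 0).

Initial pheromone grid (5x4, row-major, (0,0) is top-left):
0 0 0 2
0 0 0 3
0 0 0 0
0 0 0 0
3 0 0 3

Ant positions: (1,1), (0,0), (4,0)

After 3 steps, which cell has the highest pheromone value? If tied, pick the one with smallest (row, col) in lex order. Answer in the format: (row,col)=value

Answer: (0,1)=5

Derivation:
Step 1: ant0:(1,1)->N->(0,1) | ant1:(0,0)->E->(0,1) | ant2:(4,0)->N->(3,0)
  grid max=3 at (0,1)
Step 2: ant0:(0,1)->E->(0,2) | ant1:(0,1)->E->(0,2) | ant2:(3,0)->S->(4,0)
  grid max=3 at (0,2)
Step 3: ant0:(0,2)->W->(0,1) | ant1:(0,2)->W->(0,1) | ant2:(4,0)->N->(3,0)
  grid max=5 at (0,1)
Final grid:
  0 5 2 0
  0 0 0 0
  0 0 0 0
  1 0 0 0
  2 0 0 0
Max pheromone 5 at (0,1)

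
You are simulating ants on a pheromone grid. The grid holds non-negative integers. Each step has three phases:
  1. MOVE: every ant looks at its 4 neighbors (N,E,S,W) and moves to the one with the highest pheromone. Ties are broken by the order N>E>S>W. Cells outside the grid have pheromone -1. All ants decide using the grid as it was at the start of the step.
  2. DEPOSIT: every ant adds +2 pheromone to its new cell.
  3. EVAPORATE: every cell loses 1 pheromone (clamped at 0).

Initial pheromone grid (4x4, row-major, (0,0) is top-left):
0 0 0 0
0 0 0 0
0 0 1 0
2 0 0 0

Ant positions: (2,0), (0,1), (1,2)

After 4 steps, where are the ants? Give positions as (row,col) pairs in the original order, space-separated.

Step 1: ant0:(2,0)->S->(3,0) | ant1:(0,1)->E->(0,2) | ant2:(1,2)->S->(2,2)
  grid max=3 at (3,0)
Step 2: ant0:(3,0)->N->(2,0) | ant1:(0,2)->E->(0,3) | ant2:(2,2)->N->(1,2)
  grid max=2 at (3,0)
Step 3: ant0:(2,0)->S->(3,0) | ant1:(0,3)->S->(1,3) | ant2:(1,2)->S->(2,2)
  grid max=3 at (3,0)
Step 4: ant0:(3,0)->N->(2,0) | ant1:(1,3)->N->(0,3) | ant2:(2,2)->N->(1,2)
  grid max=2 at (3,0)

(2,0) (0,3) (1,2)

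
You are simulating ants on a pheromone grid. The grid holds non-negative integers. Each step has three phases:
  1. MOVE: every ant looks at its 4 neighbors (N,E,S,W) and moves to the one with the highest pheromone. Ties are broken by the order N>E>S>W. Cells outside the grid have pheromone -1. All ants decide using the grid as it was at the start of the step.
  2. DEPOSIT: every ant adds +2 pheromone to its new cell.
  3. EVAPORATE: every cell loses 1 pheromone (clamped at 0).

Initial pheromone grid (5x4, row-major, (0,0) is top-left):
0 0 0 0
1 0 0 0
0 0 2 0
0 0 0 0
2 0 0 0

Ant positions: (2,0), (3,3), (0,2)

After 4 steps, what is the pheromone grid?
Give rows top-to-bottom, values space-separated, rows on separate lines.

After step 1: ants at (1,0),(2,3),(0,3)
  0 0 0 1
  2 0 0 0
  0 0 1 1
  0 0 0 0
  1 0 0 0
After step 2: ants at (0,0),(2,2),(1,3)
  1 0 0 0
  1 0 0 1
  0 0 2 0
  0 0 0 0
  0 0 0 0
After step 3: ants at (1,0),(1,2),(0,3)
  0 0 0 1
  2 0 1 0
  0 0 1 0
  0 0 0 0
  0 0 0 0
After step 4: ants at (0,0),(2,2),(1,3)
  1 0 0 0
  1 0 0 1
  0 0 2 0
  0 0 0 0
  0 0 0 0

1 0 0 0
1 0 0 1
0 0 2 0
0 0 0 0
0 0 0 0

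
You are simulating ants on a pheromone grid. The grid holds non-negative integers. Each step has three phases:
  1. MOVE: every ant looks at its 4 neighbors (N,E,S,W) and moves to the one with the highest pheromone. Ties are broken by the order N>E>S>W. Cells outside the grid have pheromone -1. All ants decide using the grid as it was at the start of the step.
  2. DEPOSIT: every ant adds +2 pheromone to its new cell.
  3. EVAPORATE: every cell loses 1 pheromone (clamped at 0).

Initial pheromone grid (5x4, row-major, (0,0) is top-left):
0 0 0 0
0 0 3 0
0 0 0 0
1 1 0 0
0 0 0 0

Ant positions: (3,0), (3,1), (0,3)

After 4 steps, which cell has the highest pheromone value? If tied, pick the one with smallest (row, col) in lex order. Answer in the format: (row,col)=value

Step 1: ant0:(3,0)->E->(3,1) | ant1:(3,1)->W->(3,0) | ant2:(0,3)->S->(1,3)
  grid max=2 at (1,2)
Step 2: ant0:(3,1)->W->(3,0) | ant1:(3,0)->E->(3,1) | ant2:(1,3)->W->(1,2)
  grid max=3 at (1,2)
Step 3: ant0:(3,0)->E->(3,1) | ant1:(3,1)->W->(3,0) | ant2:(1,2)->N->(0,2)
  grid max=4 at (3,0)
Step 4: ant0:(3,1)->W->(3,0) | ant1:(3,0)->E->(3,1) | ant2:(0,2)->S->(1,2)
  grid max=5 at (3,0)
Final grid:
  0 0 0 0
  0 0 3 0
  0 0 0 0
  5 5 0 0
  0 0 0 0
Max pheromone 5 at (3,0)

Answer: (3,0)=5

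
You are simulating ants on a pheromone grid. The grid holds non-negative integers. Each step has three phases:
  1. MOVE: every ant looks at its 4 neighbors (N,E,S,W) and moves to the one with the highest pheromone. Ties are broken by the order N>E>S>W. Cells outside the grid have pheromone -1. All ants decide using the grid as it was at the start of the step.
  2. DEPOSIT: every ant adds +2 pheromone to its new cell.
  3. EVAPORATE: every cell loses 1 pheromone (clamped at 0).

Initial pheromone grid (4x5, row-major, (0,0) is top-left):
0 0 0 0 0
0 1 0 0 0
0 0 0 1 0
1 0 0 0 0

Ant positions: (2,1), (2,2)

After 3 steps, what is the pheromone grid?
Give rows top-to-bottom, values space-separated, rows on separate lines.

After step 1: ants at (1,1),(2,3)
  0 0 0 0 0
  0 2 0 0 0
  0 0 0 2 0
  0 0 0 0 0
After step 2: ants at (0,1),(1,3)
  0 1 0 0 0
  0 1 0 1 0
  0 0 0 1 0
  0 0 0 0 0
After step 3: ants at (1,1),(2,3)
  0 0 0 0 0
  0 2 0 0 0
  0 0 0 2 0
  0 0 0 0 0

0 0 0 0 0
0 2 0 0 0
0 0 0 2 0
0 0 0 0 0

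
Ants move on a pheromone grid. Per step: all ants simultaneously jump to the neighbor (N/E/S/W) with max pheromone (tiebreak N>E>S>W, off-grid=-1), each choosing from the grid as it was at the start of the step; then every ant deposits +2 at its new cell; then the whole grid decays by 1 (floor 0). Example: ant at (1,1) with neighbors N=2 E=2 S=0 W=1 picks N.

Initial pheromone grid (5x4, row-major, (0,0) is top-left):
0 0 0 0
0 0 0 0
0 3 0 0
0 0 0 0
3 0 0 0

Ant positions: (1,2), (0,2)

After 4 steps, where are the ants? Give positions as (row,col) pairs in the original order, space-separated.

Step 1: ant0:(1,2)->N->(0,2) | ant1:(0,2)->E->(0,3)
  grid max=2 at (2,1)
Step 2: ant0:(0,2)->E->(0,3) | ant1:(0,3)->W->(0,2)
  grid max=2 at (0,2)
Step 3: ant0:(0,3)->W->(0,2) | ant1:(0,2)->E->(0,3)
  grid max=3 at (0,2)
Step 4: ant0:(0,2)->E->(0,3) | ant1:(0,3)->W->(0,2)
  grid max=4 at (0,2)

(0,3) (0,2)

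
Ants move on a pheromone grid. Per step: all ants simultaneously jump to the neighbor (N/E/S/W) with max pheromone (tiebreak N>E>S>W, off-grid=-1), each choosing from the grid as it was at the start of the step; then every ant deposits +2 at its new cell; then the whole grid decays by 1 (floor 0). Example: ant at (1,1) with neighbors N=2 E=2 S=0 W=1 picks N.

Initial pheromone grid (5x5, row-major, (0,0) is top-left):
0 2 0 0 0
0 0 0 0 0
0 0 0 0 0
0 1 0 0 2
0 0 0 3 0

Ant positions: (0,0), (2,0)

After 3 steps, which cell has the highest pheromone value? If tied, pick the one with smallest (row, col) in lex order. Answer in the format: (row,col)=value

Step 1: ant0:(0,0)->E->(0,1) | ant1:(2,0)->N->(1,0)
  grid max=3 at (0,1)
Step 2: ant0:(0,1)->E->(0,2) | ant1:(1,0)->N->(0,0)
  grid max=2 at (0,1)
Step 3: ant0:(0,2)->W->(0,1) | ant1:(0,0)->E->(0,1)
  grid max=5 at (0,1)
Final grid:
  0 5 0 0 0
  0 0 0 0 0
  0 0 0 0 0
  0 0 0 0 0
  0 0 0 0 0
Max pheromone 5 at (0,1)

Answer: (0,1)=5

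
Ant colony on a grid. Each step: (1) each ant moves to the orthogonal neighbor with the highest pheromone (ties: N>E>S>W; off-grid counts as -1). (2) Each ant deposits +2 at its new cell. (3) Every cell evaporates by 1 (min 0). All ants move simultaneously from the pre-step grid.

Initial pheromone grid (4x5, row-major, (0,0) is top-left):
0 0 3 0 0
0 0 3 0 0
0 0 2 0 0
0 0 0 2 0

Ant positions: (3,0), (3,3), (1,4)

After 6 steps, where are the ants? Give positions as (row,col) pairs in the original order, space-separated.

Step 1: ant0:(3,0)->N->(2,0) | ant1:(3,3)->N->(2,3) | ant2:(1,4)->N->(0,4)
  grid max=2 at (0,2)
Step 2: ant0:(2,0)->N->(1,0) | ant1:(2,3)->S->(3,3) | ant2:(0,4)->S->(1,4)
  grid max=2 at (3,3)
Step 3: ant0:(1,0)->N->(0,0) | ant1:(3,3)->N->(2,3) | ant2:(1,4)->N->(0,4)
  grid max=1 at (0,0)
Step 4: ant0:(0,0)->E->(0,1) | ant1:(2,3)->S->(3,3) | ant2:(0,4)->S->(1,4)
  grid max=2 at (3,3)
Step 5: ant0:(0,1)->E->(0,2) | ant1:(3,3)->N->(2,3) | ant2:(1,4)->N->(0,4)
  grid max=1 at (0,2)
Step 6: ant0:(0,2)->E->(0,3) | ant1:(2,3)->S->(3,3) | ant2:(0,4)->S->(1,4)
  grid max=2 at (3,3)

(0,3) (3,3) (1,4)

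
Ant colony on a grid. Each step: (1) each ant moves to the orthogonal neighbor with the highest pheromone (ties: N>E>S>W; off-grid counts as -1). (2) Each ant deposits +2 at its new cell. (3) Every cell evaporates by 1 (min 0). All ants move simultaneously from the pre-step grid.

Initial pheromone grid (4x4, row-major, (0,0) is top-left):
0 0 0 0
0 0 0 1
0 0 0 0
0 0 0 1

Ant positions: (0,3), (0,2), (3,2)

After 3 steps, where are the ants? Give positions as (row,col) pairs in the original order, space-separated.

Step 1: ant0:(0,3)->S->(1,3) | ant1:(0,2)->E->(0,3) | ant2:(3,2)->E->(3,3)
  grid max=2 at (1,3)
Step 2: ant0:(1,3)->N->(0,3) | ant1:(0,3)->S->(1,3) | ant2:(3,3)->N->(2,3)
  grid max=3 at (1,3)
Step 3: ant0:(0,3)->S->(1,3) | ant1:(1,3)->N->(0,3) | ant2:(2,3)->N->(1,3)
  grid max=6 at (1,3)

(1,3) (0,3) (1,3)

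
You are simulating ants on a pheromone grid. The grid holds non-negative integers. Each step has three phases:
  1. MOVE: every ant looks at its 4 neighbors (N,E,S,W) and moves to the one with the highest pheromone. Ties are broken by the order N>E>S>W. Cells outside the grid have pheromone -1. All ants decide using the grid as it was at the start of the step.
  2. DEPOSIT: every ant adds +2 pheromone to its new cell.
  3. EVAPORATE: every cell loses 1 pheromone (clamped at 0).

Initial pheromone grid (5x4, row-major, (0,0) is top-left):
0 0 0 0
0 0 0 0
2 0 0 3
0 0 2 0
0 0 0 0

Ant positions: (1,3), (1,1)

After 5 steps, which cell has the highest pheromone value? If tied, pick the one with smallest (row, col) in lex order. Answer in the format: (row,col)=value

Step 1: ant0:(1,3)->S->(2,3) | ant1:(1,1)->N->(0,1)
  grid max=4 at (2,3)
Step 2: ant0:(2,3)->N->(1,3) | ant1:(0,1)->E->(0,2)
  grid max=3 at (2,3)
Step 3: ant0:(1,3)->S->(2,3) | ant1:(0,2)->E->(0,3)
  grid max=4 at (2,3)
Step 4: ant0:(2,3)->N->(1,3) | ant1:(0,3)->S->(1,3)
  grid max=3 at (1,3)
Step 5: ant0:(1,3)->S->(2,3) | ant1:(1,3)->S->(2,3)
  grid max=6 at (2,3)
Final grid:
  0 0 0 0
  0 0 0 2
  0 0 0 6
  0 0 0 0
  0 0 0 0
Max pheromone 6 at (2,3)

Answer: (2,3)=6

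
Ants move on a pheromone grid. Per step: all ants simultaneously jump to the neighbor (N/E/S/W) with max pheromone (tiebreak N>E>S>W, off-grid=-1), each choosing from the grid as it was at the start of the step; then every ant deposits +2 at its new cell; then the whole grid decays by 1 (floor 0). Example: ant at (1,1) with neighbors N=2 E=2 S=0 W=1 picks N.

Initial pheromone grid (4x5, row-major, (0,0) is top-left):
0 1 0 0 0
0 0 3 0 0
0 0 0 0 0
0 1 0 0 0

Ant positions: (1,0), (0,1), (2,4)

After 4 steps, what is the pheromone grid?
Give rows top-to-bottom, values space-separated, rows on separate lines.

After step 1: ants at (0,0),(0,2),(1,4)
  1 0 1 0 0
  0 0 2 0 1
  0 0 0 0 0
  0 0 0 0 0
After step 2: ants at (0,1),(1,2),(0,4)
  0 1 0 0 1
  0 0 3 0 0
  0 0 0 0 0
  0 0 0 0 0
After step 3: ants at (0,2),(0,2),(1,4)
  0 0 3 0 0
  0 0 2 0 1
  0 0 0 0 0
  0 0 0 0 0
After step 4: ants at (1,2),(1,2),(0,4)
  0 0 2 0 1
  0 0 5 0 0
  0 0 0 0 0
  0 0 0 0 0

0 0 2 0 1
0 0 5 0 0
0 0 0 0 0
0 0 0 0 0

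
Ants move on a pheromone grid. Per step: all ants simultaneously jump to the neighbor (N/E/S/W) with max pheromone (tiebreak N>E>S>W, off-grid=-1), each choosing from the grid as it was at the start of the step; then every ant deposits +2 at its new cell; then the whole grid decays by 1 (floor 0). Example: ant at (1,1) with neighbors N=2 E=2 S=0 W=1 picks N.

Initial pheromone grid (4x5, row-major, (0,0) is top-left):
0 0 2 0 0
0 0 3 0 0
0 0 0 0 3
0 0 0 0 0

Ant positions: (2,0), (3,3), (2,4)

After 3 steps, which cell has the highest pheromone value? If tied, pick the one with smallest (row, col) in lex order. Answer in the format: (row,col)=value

Answer: (2,4)=4

Derivation:
Step 1: ant0:(2,0)->N->(1,0) | ant1:(3,3)->N->(2,3) | ant2:(2,4)->N->(1,4)
  grid max=2 at (1,2)
Step 2: ant0:(1,0)->N->(0,0) | ant1:(2,3)->E->(2,4) | ant2:(1,4)->S->(2,4)
  grid max=5 at (2,4)
Step 3: ant0:(0,0)->E->(0,1) | ant1:(2,4)->N->(1,4) | ant2:(2,4)->N->(1,4)
  grid max=4 at (2,4)
Final grid:
  0 1 0 0 0
  0 0 0 0 3
  0 0 0 0 4
  0 0 0 0 0
Max pheromone 4 at (2,4)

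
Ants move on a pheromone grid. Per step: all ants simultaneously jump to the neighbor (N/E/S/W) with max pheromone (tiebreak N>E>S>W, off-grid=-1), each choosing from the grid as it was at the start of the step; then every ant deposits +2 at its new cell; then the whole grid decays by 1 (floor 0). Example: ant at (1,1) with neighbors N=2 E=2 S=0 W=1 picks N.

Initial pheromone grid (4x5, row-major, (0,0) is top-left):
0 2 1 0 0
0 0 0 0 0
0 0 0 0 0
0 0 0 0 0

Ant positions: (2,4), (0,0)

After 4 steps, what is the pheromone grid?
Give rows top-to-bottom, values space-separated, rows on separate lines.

After step 1: ants at (1,4),(0,1)
  0 3 0 0 0
  0 0 0 0 1
  0 0 0 0 0
  0 0 0 0 0
After step 2: ants at (0,4),(0,2)
  0 2 1 0 1
  0 0 0 0 0
  0 0 0 0 0
  0 0 0 0 0
After step 3: ants at (1,4),(0,1)
  0 3 0 0 0
  0 0 0 0 1
  0 0 0 0 0
  0 0 0 0 0
After step 4: ants at (0,4),(0,2)
  0 2 1 0 1
  0 0 0 0 0
  0 0 0 0 0
  0 0 0 0 0

0 2 1 0 1
0 0 0 0 0
0 0 0 0 0
0 0 0 0 0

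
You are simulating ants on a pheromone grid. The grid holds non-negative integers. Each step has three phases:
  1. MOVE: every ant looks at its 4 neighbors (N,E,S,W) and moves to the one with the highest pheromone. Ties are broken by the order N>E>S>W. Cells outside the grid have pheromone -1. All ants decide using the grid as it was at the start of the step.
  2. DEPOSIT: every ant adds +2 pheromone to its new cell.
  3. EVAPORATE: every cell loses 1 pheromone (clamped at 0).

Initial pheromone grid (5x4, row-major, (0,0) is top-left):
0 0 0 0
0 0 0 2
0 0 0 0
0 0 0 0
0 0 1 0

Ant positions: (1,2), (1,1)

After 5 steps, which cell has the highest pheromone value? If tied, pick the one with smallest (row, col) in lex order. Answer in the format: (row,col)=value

Step 1: ant0:(1,2)->E->(1,3) | ant1:(1,1)->N->(0,1)
  grid max=3 at (1,3)
Step 2: ant0:(1,3)->N->(0,3) | ant1:(0,1)->E->(0,2)
  grid max=2 at (1,3)
Step 3: ant0:(0,3)->S->(1,3) | ant1:(0,2)->E->(0,3)
  grid max=3 at (1,3)
Step 4: ant0:(1,3)->N->(0,3) | ant1:(0,3)->S->(1,3)
  grid max=4 at (1,3)
Step 5: ant0:(0,3)->S->(1,3) | ant1:(1,3)->N->(0,3)
  grid max=5 at (1,3)
Final grid:
  0 0 0 4
  0 0 0 5
  0 0 0 0
  0 0 0 0
  0 0 0 0
Max pheromone 5 at (1,3)

Answer: (1,3)=5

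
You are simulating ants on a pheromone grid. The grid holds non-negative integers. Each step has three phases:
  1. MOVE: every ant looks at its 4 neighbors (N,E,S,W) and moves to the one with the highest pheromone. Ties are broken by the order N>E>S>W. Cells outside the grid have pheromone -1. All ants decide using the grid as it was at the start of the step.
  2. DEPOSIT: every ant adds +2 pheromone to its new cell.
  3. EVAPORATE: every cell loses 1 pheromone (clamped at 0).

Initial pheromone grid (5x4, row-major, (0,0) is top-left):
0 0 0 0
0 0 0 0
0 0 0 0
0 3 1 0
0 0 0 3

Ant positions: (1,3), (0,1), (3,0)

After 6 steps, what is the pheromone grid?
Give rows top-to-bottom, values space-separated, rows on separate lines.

After step 1: ants at (0,3),(0,2),(3,1)
  0 0 1 1
  0 0 0 0
  0 0 0 0
  0 4 0 0
  0 0 0 2
After step 2: ants at (0,2),(0,3),(2,1)
  0 0 2 2
  0 0 0 0
  0 1 0 0
  0 3 0 0
  0 0 0 1
After step 3: ants at (0,3),(0,2),(3,1)
  0 0 3 3
  0 0 0 0
  0 0 0 0
  0 4 0 0
  0 0 0 0
After step 4: ants at (0,2),(0,3),(2,1)
  0 0 4 4
  0 0 0 0
  0 1 0 0
  0 3 0 0
  0 0 0 0
After step 5: ants at (0,3),(0,2),(3,1)
  0 0 5 5
  0 0 0 0
  0 0 0 0
  0 4 0 0
  0 0 0 0
After step 6: ants at (0,2),(0,3),(2,1)
  0 0 6 6
  0 0 0 0
  0 1 0 0
  0 3 0 0
  0 0 0 0

0 0 6 6
0 0 0 0
0 1 0 0
0 3 0 0
0 0 0 0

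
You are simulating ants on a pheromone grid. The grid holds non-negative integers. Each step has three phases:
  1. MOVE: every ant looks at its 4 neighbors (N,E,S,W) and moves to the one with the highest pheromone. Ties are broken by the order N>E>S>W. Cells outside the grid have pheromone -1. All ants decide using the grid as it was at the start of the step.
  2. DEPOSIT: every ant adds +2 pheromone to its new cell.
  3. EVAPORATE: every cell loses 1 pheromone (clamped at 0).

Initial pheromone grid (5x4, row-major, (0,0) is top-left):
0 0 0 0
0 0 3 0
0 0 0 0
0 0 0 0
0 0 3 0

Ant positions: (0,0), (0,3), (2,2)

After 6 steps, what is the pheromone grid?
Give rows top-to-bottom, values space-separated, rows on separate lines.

After step 1: ants at (0,1),(1,3),(1,2)
  0 1 0 0
  0 0 4 1
  0 0 0 0
  0 0 0 0
  0 0 2 0
After step 2: ants at (0,2),(1,2),(1,3)
  0 0 1 0
  0 0 5 2
  0 0 0 0
  0 0 0 0
  0 0 1 0
After step 3: ants at (1,2),(1,3),(1,2)
  0 0 0 0
  0 0 8 3
  0 0 0 0
  0 0 0 0
  0 0 0 0
After step 4: ants at (1,3),(1,2),(1,3)
  0 0 0 0
  0 0 9 6
  0 0 0 0
  0 0 0 0
  0 0 0 0
After step 5: ants at (1,2),(1,3),(1,2)
  0 0 0 0
  0 0 12 7
  0 0 0 0
  0 0 0 0
  0 0 0 0
After step 6: ants at (1,3),(1,2),(1,3)
  0 0 0 0
  0 0 13 10
  0 0 0 0
  0 0 0 0
  0 0 0 0

0 0 0 0
0 0 13 10
0 0 0 0
0 0 0 0
0 0 0 0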